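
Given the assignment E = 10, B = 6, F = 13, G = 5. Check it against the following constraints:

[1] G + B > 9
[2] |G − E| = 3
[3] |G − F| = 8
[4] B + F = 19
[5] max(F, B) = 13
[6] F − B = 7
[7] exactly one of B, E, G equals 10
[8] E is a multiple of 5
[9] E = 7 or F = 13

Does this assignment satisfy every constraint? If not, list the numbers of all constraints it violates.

[1] G + B = 5 + 6 = 11; 11 > 9  ✓
[2] |5 − 10| = 5, not 3  ✗
[3] |5 − 13| = 8  ✓
[4] B + F = 6 + 13 = 19  ✓
[5] max(13, 6) = 13  ✓
[6] F − B = 13 − 6 = 7  ✓
[7] B=6, E=10, G=5; 1 of them equals 10  ✓
[8] 10 / 5 = 2, so 5 divides 10  ✓
[9] E = 10 ≠ 7, but F = 13 = 13 (second disjunct)  ✓

Constraint 2 does not hold.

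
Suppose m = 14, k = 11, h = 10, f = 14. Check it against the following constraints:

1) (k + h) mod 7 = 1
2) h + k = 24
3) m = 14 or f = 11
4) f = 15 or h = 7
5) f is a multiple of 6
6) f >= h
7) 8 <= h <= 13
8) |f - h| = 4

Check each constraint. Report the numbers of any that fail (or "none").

1) k + h = 21; 21 mod 7 = 0, not 1  no
2) h + k = 10 + 11 = 21, not 24  no
3) m = 14 = 14 (first disjunct)  yes
4) f = 14 ≠ 15 and h = 10 ≠ 7; both disjuncts false  no
5) 14 = 6*2 + 2, so 6 does not divide 14  no
6) f = 14, h = 10; 14 ≥ 10  yes
7) h = 10 lies in [8, 13]  yes
8) |14 - 10| = 4  yes

Constraints 1, 2, 4, 5 are violated.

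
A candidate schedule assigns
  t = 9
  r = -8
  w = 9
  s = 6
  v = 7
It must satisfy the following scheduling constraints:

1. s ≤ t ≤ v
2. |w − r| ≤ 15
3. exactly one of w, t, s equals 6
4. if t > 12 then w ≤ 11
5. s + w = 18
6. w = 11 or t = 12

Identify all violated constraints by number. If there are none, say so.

Constraints 1, 2, 5, 6 are violated.

1. values 6, 9, 7; t = 9 is not ≤ v = 7 — violated.
2. |9 − (-8)| = 17; 17 > 15, exceeds bound 15 — violated.
3. w=9, t=9, s=6; 1 of them equals 6 — satisfied.
4. t = 9, not > 12; antecedent false, conditional vacuously true — satisfied.
5. s + w = 6 + 9 = 15, not 18 — violated.
6. w = 9 ≠ 11 and t = 9 ≠ 12; both disjuncts false — violated.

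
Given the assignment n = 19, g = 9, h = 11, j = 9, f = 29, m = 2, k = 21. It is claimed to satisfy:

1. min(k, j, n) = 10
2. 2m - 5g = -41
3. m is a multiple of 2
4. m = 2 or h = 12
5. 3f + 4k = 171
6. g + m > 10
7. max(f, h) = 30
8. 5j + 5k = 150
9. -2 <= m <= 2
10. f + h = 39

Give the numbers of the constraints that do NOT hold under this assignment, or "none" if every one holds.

1. min(21, 9, 19) = 9, not 10  fails
2. 2m - 5g = 2(2) - 5(9) = -41  holds
3. 2 / 2 = 1, so 2 divides 2  holds
4. m = 2 = 2 (first disjunct)  holds
5. 3f + 4k = 3(29) + 4(21) = 171  holds
6. g + m = 9 + 2 = 11; 11 > 10  holds
7. max(29, 11) = 29, not 30  fails
8. 5j + 5k = 5(9) + 5(21) = 150  holds
9. m = 2 lies in [-2, 2]  holds
10. f + h = 29 + 11 = 40, not 39  fails

Violated: 1, 7, and 10.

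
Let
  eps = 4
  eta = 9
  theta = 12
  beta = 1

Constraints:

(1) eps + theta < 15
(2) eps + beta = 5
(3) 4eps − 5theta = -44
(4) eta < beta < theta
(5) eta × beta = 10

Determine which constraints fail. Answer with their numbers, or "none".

(1) eps + theta = 4 + 12 = 16; 16 ≥ 15, bound 15 not met — does not hold.
(2) eps + beta = 4 + 1 = 5 — holds.
(3) 4eps − 5theta = 4(4) − 5(12) = -44 — holds.
(4) values 9, 1, 12; eta = 9 is not < beta = 1 — does not hold.
(5) eta × beta = 9 × 1 = 9, not 10 — does not hold.

The assignment fails constraints 1, 4, and 5.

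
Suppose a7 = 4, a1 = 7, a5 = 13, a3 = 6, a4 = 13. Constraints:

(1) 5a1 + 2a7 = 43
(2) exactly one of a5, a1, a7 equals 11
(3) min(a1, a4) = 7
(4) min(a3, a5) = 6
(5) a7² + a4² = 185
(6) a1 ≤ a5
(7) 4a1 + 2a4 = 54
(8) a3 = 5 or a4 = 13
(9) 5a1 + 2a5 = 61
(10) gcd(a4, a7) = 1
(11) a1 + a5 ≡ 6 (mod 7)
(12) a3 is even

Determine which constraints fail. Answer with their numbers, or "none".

(1) 5a1 + 2a7 = 5(7) + 2(4) = 43  OK
(2) a5=13, a1=7, a7=4; 0 of them equal 11, not exactly one  FAIL
(3) min(7, 13) = 7  OK
(4) min(6, 13) = 6  OK
(5) a7² + a4² = 4² + 13² = 16 + 169 = 185  OK
(6) a1 = 7, a5 = 13; 7 ≤ 13  OK
(7) 4a1 + 2a4 = 4(7) + 2(13) = 54  OK
(8) a3 = 6 ≠ 5, but a4 = 13 = 13 (second disjunct)  OK
(9) 5a1 + 2a5 = 5(7) + 2(13) = 61  OK
(10) gcd(13, 4) = 1  OK
(11) a1 + a5 = 20; 20 mod 7 = 6  OK
(12) a3 = 6 is even  OK

The assignment fails constraint 2.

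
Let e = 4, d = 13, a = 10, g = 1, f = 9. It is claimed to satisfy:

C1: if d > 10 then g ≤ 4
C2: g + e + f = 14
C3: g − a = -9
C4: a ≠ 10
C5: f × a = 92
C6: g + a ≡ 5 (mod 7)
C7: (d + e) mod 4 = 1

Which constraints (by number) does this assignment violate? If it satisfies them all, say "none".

C1: d = 13 > 10, so we need g ≤ 4; g = 1 ≤ 4  yes
C2: g + e + f = 1 + 4 + 9 = 14  yes
C3: g − a = 1 − 10 = -9  yes
C4: a = 10, but 10 is required to differ  no
C5: f × a = 9 × 10 = 90, not 92  no
C6: g + a = 11; 11 mod 7 = 4, not 5  no
C7: d + e = 17; 17 mod 4 = 1  yes

The assignment fails constraints 4, 5, 6.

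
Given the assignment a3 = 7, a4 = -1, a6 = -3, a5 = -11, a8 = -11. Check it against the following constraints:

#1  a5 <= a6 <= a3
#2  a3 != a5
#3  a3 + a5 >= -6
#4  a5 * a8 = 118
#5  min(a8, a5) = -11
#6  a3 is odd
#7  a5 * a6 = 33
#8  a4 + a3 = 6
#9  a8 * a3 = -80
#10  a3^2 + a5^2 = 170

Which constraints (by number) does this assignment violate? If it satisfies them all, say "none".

#1 values -11 <= -3 <= 7 — holds.
#2 a3 = 7, a5 = -11; distinct — holds.
#3 a3 + a5 = 7 + (-11) = -4; -4 ≥ -6 — holds.
#4 a5 * a8 = -11 * (-11) = 121, not 118 — fails.
#5 min(-11, -11) = -11 — holds.
#6 a3 = 7 is odd — holds.
#7 a5 * a6 = -11 * (-3) = 33 — holds.
#8 a4 + a3 = -1 + 7 = 6 — holds.
#9 a8 * a3 = -11 * 7 = -77, not -80 — fails.
#10 a3^2 + a5^2 = 7^2 + (-11)^2 = 49 + 121 = 170 — holds.

Violated: 4 and 9.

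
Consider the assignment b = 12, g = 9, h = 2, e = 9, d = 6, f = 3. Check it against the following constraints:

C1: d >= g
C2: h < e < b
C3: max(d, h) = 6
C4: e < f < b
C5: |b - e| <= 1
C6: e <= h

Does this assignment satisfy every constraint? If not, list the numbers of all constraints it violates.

Constraints 1, 4, 5, and 6 are violated.

C1: d = 6, g = 9; 6 < 9 (want ≥) — fails.
C2: values 2 < 9 < 12 — holds.
C3: max(6, 2) = 6 — holds.
C4: values 9, 3, 12; e = 9 is not < f = 3 — fails.
C5: |12 - 9| = 3; 3 > 1, exceeds bound 1 — fails.
C6: e = 9, h = 2; 9 > 2 (want ≤) — fails.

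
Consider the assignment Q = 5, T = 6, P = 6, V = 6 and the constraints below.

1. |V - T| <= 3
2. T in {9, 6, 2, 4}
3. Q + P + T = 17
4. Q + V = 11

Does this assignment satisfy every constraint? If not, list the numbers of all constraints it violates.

The assignment satisfies every constraint.

1. |6 - 6| = 0; 0 ≤ 3  yes
2. T = 6 is in {9, 6, 2, 4}  yes
3. Q + P + T = 5 + 6 + 6 = 17  yes
4. Q + V = 5 + 6 = 11  yes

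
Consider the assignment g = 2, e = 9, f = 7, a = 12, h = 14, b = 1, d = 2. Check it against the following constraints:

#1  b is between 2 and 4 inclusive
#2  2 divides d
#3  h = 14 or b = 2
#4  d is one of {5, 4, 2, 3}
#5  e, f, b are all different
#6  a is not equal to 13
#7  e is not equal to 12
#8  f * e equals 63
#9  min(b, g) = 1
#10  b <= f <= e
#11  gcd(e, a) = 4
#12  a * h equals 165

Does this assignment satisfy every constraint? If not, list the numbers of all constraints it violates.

#1 b = 1 is outside [2, 4] — fails.
#2 2 / 2 = 1, so 2 divides 2 — holds.
#3 h = 14 = 14 (first disjunct) — holds.
#4 d = 2 is in {5, 4, 2, 3} — holds.
#5 values 9, 7, 1 are pairwise distinct — holds.
#6 a = 12, and 12 ≠ 13 — holds.
#7 e = 9, and 9 ≠ 12 — holds.
#8 f * e = 7 * 9 = 63 — holds.
#9 min(1, 2) = 1 — holds.
#10 values 1 <= 7 <= 9 — holds.
#11 gcd(9, 12) = 3, not 4 — fails.
#12 a * h = 12 * 14 = 168, not 165 — fails.

Constraints 1, 11, and 12 do not hold.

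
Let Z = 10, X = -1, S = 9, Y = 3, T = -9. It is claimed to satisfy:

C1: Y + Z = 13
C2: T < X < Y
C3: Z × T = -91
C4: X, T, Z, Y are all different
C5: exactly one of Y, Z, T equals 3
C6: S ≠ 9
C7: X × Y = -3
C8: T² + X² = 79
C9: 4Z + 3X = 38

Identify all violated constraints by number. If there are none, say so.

C1: Y + Z = 3 + 10 = 13  ✓
C2: values -9 < -1 < 3  ✓
C3: Z × T = 10 × (-9) = -90, not -91  ✗
C4: values -1, -9, 10, 3 are pairwise distinct  ✓
C5: Y=3, Z=10, T=-9; 1 of them equals 3  ✓
C6: S = 9, but 9 is required to differ  ✗
C7: X × Y = -1 × 3 = -3  ✓
C8: T² + X² = (-9)² + (-1)² = 81 + 1 = 82, not 79  ✗
C9: 4Z + 3X = 4(10) + 3(-1) = 37, not 38  ✗

Constraints 3, 6, 8, and 9 are violated.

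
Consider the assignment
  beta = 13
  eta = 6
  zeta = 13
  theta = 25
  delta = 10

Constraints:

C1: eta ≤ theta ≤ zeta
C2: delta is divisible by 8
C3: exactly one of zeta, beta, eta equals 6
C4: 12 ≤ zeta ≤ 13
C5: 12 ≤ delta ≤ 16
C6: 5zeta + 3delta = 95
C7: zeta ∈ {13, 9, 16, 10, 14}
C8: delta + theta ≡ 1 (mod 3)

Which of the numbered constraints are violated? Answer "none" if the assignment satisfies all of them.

Violated: 1, 2, 5, and 8.

C1: values 6, 25, 13; theta = 25 is not ≤ zeta = 13  ✘
C2: 10 = 8×1 + 2, so 8 does not divide 10  ✘
C3: zeta=13, beta=13, eta=6; 1 of them equals 6  ✔
C4: zeta = 13 lies in [12, 13]  ✔
C5: delta = 10 is outside [12, 16]  ✘
C6: 5zeta + 3delta = 5(13) + 3(10) = 95  ✔
C7: zeta = 13 is in {13, 9, 16, 10, 14}  ✔
C8: delta + theta = 35; 35 mod 3 = 2, not 1  ✘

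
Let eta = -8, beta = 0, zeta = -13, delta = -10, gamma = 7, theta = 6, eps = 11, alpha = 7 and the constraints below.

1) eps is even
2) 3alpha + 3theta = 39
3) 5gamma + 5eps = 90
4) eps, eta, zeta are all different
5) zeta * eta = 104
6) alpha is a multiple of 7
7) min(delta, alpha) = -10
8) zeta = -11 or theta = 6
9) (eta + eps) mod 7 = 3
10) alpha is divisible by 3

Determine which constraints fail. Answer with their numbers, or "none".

1) eps = 11 is odd — does not hold.
2) 3alpha + 3theta = 3(7) + 3(6) = 39 — holds.
3) 5gamma + 5eps = 5(7) + 5(11) = 90 — holds.
4) values 11, -8, -13 are pairwise distinct — holds.
5) zeta * eta = -13 * (-8) = 104 — holds.
6) 7 / 7 = 1, so 7 divides 7 — holds.
7) min(-10, 7) = -10 — holds.
8) zeta = -13 ≠ -11, but theta = 6 = 6 (second disjunct) — holds.
9) eta + eps = 3; 3 mod 7 = 3 — holds.
10) 7 = 3*2 + 1, so 3 does not divide 7 — does not hold.

Violated: 1, 10.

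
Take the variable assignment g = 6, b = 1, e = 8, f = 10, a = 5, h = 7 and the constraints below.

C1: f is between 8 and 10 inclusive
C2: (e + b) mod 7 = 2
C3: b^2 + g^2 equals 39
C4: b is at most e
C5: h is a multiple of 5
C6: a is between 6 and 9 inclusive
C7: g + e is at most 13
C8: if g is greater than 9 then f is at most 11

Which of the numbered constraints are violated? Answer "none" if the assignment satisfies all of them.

Constraints 3, 5, 6, 7 are violated.

C1: f = 10 lies in [8, 10] — satisfied.
C2: e + b = 9; 9 mod 7 = 2 — satisfied.
C3: b^2 + g^2 = 1^2 + 6^2 = 1 + 36 = 37, not 39 — violated.
C4: b = 1, e = 8; 1 ≤ 8 — satisfied.
C5: 7 = 5*1 + 2, so 5 does not divide 7 — violated.
C6: a = 5 is outside [6, 9] — violated.
C7: g + e = 6 + 8 = 14; 14 > 13, bound 13 not met — violated.
C8: g = 6, not > 9; antecedent false, conditional vacuously true — satisfied.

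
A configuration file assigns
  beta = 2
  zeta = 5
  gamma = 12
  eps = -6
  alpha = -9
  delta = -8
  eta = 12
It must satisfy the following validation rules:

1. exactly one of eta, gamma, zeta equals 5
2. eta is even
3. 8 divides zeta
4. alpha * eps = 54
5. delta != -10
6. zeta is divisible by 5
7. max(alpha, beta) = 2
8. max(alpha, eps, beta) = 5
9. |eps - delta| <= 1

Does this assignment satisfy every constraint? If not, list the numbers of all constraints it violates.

1. eta=12, gamma=12, zeta=5; 1 of them equals 5  ✔
2. eta = 12 is even  ✔
3. 5 = 8*0 + 5, so 8 does not divide 5  ✘
4. alpha * eps = -9 * (-6) = 54  ✔
5. delta = -8, and -8 ≠ -10  ✔
6. 5 / 5 = 1, so 5 divides 5  ✔
7. max(-9, 2) = 2  ✔
8. max(-9, -6, 2) = 2, not 5  ✘
9. |-6 - (-8)| = 2; 2 > 1, exceeds bound 1  ✘

Violated: 3, 8, and 9.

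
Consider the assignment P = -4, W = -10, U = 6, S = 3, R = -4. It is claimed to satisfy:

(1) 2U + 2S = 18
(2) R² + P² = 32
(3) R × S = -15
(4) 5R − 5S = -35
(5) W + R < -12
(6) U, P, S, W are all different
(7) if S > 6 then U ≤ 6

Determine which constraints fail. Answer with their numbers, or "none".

(1) 2U + 2S = 2(6) + 2(3) = 18  true
(2) R² + P² = (-4)² + (-4)² = 16 + 16 = 32  true
(3) R × S = -4 × 3 = -12, not -15  false
(4) 5R − 5S = 5(-4) − 5(3) = -35  true
(5) W + R = -10 + (-4) = -14; -14 < -12  true
(6) values 6, -4, 3, -10 are pairwise distinct  true
(7) S = 3, not > 6; antecedent false, conditional vacuously true  true

Constraint 3 is violated.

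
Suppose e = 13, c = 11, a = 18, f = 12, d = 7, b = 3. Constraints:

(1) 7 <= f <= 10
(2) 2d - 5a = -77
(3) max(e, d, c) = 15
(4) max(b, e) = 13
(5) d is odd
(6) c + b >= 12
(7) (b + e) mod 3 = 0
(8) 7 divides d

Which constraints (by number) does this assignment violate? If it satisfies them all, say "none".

(1) f = 12 is outside [7, 10] — violated.
(2) 2d - 5a = 2(7) - 5(18) = -76, not -77 — violated.
(3) max(13, 7, 11) = 13, not 15 — violated.
(4) max(3, 13) = 13 — satisfied.
(5) d = 7 is odd — satisfied.
(6) c + b = 11 + 3 = 14; 14 ≥ 12 — satisfied.
(7) b + e = 16; 16 mod 3 = 1, not 0 — violated.
(8) 7 / 7 = 1, so 7 divides 7 — satisfied.

The assignment fails constraints 1, 2, 3, and 7.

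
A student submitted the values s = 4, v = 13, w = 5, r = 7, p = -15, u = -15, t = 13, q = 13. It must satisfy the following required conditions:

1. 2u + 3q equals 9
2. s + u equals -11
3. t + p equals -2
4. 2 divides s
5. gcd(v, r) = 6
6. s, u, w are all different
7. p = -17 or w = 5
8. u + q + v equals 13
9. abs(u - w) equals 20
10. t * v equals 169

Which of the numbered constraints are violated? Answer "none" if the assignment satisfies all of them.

1. 2u + 3q = 2(-15) + 3(13) = 9  ✓
2. s + u = 4 + (-15) = -11  ✓
3. t + p = 13 + (-15) = -2  ✓
4. 4 / 2 = 2, so 2 divides 4  ✓
5. gcd(13, 7) = 1, not 6  ✗
6. values 4, -15, 5 are pairwise distinct  ✓
7. p = -15 ≠ -17, but w = 5 = 5 (second disjunct)  ✓
8. u + q + v = -15 + 13 + 13 = 11, not 13  ✗
9. abs(-15 - 5) = 20  ✓
10. t * v = 13 * 13 = 169  ✓

Violated: 5, 8.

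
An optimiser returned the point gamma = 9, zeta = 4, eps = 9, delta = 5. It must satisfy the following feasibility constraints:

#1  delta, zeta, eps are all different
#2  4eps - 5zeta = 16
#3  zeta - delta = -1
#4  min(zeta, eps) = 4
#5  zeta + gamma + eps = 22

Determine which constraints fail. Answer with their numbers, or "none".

#1 values 5, 4, 9 are pairwise distinct — OK.
#2 4eps - 5zeta = 4(9) - 5(4) = 16 — OK.
#3 zeta - delta = 4 - 5 = -1 — OK.
#4 min(4, 9) = 4 — OK.
#5 zeta + gamma + eps = 4 + 9 + 9 = 22 — OK.

The assignment satisfies every constraint.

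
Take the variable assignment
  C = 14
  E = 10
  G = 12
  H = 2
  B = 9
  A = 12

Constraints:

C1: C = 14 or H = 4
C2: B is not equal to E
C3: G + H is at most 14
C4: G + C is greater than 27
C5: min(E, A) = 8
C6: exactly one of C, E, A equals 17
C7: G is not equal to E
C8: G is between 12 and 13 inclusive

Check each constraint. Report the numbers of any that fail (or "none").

No — constraints 4, 5, and 6 are not satisfied.

C1: C = 14 = 14 (first disjunct) — holds.
C2: B = 9, E = 10; distinct — holds.
C3: G + H = 12 + 2 = 14; 14 ≤ 14 — holds.
C4: G + C = 12 + 14 = 26; 26 ≤ 27, bound 27 not met — does not hold.
C5: min(10, 12) = 10, not 8 — does not hold.
C6: C=14, E=10, A=12; 0 of them equal 17, not exactly one — does not hold.
C7: G = 12, E = 10; distinct — holds.
C8: G = 12 lies in [12, 13] — holds.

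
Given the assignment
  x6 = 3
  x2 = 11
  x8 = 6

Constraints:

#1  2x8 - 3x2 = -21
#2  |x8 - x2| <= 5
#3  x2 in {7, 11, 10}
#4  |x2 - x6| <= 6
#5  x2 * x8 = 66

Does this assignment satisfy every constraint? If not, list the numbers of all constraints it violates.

#1 2x8 - 3x2 = 2(6) - 3(11) = -21 — holds.
#2 |6 - 11| = 5; 5 ≤ 5 — holds.
#3 x2 = 11 is in {7, 11, 10} — holds.
#4 |11 - 3| = 8; 8 > 6, exceeds bound 6 — fails.
#5 x2 * x8 = 11 * 6 = 66 — holds.

Constraint 4 is violated.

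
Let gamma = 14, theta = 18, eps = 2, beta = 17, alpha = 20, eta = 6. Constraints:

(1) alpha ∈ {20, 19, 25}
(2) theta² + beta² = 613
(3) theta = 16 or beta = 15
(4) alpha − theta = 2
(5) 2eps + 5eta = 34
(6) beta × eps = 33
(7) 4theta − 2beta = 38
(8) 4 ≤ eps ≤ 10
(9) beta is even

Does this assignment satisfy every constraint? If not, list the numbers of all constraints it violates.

(1) alpha = 20 is in {20, 19, 25} — holds.
(2) theta² + beta² = 18² + 17² = 324 + 289 = 613 — holds.
(3) theta = 18 ≠ 16 and beta = 17 ≠ 15; both disjuncts false — fails.
(4) alpha − theta = 20 − 18 = 2 — holds.
(5) 2eps + 5eta = 2(2) + 5(6) = 34 — holds.
(6) beta × eps = 17 × 2 = 34, not 33 — fails.
(7) 4theta − 2beta = 4(18) − 2(17) = 38 — holds.
(8) eps = 2 is outside [4, 10] — fails.
(9) beta = 17 is odd — fails.

Constraints 3, 6, 8, and 9 do not hold.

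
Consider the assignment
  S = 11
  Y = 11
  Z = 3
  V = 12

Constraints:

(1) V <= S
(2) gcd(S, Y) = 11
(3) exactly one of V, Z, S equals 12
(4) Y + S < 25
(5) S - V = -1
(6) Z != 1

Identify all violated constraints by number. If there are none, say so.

(1) V = 12, S = 11; 12 > 11 (want ≤)  ✘
(2) gcd(11, 11) = 11  ✔
(3) V=12, Z=3, S=11; 1 of them equals 12  ✔
(4) Y + S = 11 + 11 = 22; 22 < 25  ✔
(5) S - V = 11 - 12 = -1  ✔
(6) Z = 3, and 3 ≠ 1  ✔

Violated: 1.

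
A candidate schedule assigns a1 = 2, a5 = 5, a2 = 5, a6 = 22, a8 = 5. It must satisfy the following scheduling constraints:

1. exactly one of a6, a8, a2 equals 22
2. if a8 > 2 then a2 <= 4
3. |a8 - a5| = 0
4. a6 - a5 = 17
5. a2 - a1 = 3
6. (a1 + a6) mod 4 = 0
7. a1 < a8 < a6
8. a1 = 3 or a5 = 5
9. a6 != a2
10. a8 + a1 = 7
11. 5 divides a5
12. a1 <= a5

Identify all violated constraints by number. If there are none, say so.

1. a6=22, a8=5, a2=5; 1 of them equals 22 — OK.
2. a8 = 5 > 2, so we need a2 ≤ 4; but a2 = 5 > 4 — violated.
3. |5 - 5| = 0 — OK.
4. a6 - a5 = 22 - 5 = 17 — OK.
5. a2 - a1 = 5 - 2 = 3 — OK.
6. a1 + a6 = 24; 24 mod 4 = 0 — OK.
7. values 2 < 5 < 22 — OK.
8. a1 = 2 ≠ 3, but a5 = 5 = 5 (second disjunct) — OK.
9. a6 = 22, a2 = 5; distinct — OK.
10. a8 + a1 = 5 + 2 = 7 — OK.
11. 5 / 5 = 1, so 5 divides 5 — OK.
12. a1 = 2, a5 = 5; 2 ≤ 5 — OK.

Constraint 2 does not hold.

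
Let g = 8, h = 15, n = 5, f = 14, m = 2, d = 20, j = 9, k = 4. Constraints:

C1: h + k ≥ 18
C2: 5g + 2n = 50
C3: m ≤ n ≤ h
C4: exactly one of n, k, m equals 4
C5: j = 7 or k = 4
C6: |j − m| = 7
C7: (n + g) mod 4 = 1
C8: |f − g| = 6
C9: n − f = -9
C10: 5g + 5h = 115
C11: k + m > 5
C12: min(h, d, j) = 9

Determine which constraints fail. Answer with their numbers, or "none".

All constraints are satisfied.

C1: h + k = 15 + 4 = 19; 19 ≥ 18  true
C2: 5g + 2n = 5(8) + 2(5) = 50  true
C3: values 2 ≤ 5 ≤ 15  true
C4: n=5, k=4, m=2; 1 of them equals 4  true
C5: j = 9 ≠ 7, but k = 4 = 4 (second disjunct)  true
C6: |9 − 2| = 7  true
C7: n + g = 13; 13 mod 4 = 1  true
C8: |14 − 8| = 6  true
C9: n − f = 5 − 14 = -9  true
C10: 5g + 5h = 5(8) + 5(15) = 115  true
C11: k + m = 4 + 2 = 6; 6 > 5  true
C12: min(15, 20, 9) = 9  true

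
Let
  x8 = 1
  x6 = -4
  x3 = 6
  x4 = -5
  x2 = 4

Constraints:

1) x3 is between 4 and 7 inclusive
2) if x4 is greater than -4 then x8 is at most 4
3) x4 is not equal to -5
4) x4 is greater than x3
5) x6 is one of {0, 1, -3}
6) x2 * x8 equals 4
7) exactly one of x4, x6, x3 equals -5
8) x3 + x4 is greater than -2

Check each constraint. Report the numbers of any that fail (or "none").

1) x3 = 6 lies in [4, 7] — holds.
2) x4 = -5, not > -4; antecedent false, conditional vacuously true — holds.
3) x4 = -5, but -5 is required to differ — does not hold.
4) x4 = -5, x3 = 6; -5 ≤ 6 (want >) — does not hold.
5) x6 = -4 is not in {0, 1, -3} — does not hold.
6) x2 * x8 = 4 * 1 = 4 — holds.
7) x4=-5, x6=-4, x3=6; 1 of them equals -5 — holds.
8) x3 + x4 = 6 + (-5) = 1; 1 > -2 — holds.

Constraints 3, 4, and 5 are violated.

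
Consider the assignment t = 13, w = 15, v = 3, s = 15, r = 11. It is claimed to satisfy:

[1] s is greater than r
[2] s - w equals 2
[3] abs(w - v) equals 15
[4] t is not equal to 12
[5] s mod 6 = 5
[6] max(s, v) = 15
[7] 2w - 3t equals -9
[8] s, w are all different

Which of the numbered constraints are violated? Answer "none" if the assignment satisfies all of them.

[1] s = 15, r = 11; 15 > 11  OK
[2] s - w = 15 - 15 = 0, not 2  FAIL
[3] abs(15 - 3) = 12, not 15  FAIL
[4] t = 13, and 13 ≠ 12  OK
[5] 15 mod 6 = 3, not 5  FAIL
[6] max(15, 3) = 15  OK
[7] 2w - 3t = 2(15) - 3(13) = -9  OK
[8] s = w = 15, not all different  FAIL

Constraints 2, 3, 5, and 8 do not hold.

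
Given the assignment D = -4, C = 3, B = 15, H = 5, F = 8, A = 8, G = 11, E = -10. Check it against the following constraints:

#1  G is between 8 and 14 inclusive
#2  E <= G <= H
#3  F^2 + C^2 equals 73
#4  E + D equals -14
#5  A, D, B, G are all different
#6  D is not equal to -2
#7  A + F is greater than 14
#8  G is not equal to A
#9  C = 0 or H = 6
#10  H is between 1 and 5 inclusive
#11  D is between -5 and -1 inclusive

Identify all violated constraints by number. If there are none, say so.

Violated: 2 and 9.

#1 G = 11 lies in [8, 14] — holds.
#2 values -10, 11, 5; G = 11 is not <= H = 5 — fails.
#3 F^2 + C^2 = 8^2 + 3^2 = 64 + 9 = 73 — holds.
#4 E + D = -10 + (-4) = -14 — holds.
#5 values 8, -4, 15, 11 are pairwise distinct — holds.
#6 D = -4, and -4 ≠ -2 — holds.
#7 A + F = 8 + 8 = 16; 16 > 14 — holds.
#8 G = 11, A = 8; distinct — holds.
#9 C = 3 ≠ 0 and H = 5 ≠ 6; both disjuncts false — fails.
#10 H = 5 lies in [1, 5] — holds.
#11 D = -4 lies in [-5, -1] — holds.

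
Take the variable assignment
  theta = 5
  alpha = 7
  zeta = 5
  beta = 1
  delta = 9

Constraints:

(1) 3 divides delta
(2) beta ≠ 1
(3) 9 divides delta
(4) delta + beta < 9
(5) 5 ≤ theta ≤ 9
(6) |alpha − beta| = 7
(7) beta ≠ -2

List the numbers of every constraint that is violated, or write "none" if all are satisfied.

Constraints 2, 4, 6 do not hold.

(1) 9 / 3 = 3, so 3 divides 9 — holds.
(2) beta = 1, but 1 is required to differ — fails.
(3) 9 / 9 = 1, so 9 divides 9 — holds.
(4) delta + beta = 9 + 1 = 10; 10 ≥ 9, bound 9 not met — fails.
(5) theta = 5 lies in [5, 9] — holds.
(6) |7 − 1| = 6, not 7 — fails.
(7) beta = 1, and 1 ≠ -2 — holds.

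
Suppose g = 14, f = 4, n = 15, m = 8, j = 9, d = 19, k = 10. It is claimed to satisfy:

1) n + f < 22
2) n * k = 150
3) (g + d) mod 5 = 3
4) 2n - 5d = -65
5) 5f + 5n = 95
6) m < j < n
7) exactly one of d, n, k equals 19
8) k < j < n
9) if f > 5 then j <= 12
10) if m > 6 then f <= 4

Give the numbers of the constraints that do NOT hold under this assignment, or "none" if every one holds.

Violated: 8.

1) n + f = 15 + 4 = 19; 19 < 22 — satisfied.
2) n * k = 15 * 10 = 150 — satisfied.
3) g + d = 33; 33 mod 5 = 3 — satisfied.
4) 2n - 5d = 2(15) - 5(19) = -65 — satisfied.
5) 5f + 5n = 5(4) + 5(15) = 95 — satisfied.
6) values 8 < 9 < 15 — satisfied.
7) d=19, n=15, k=10; 1 of them equals 19 — satisfied.
8) values 10, 9, 15; k = 10 is not < j = 9 — violated.
9) f = 4, not > 5; antecedent false, conditional vacuously true — satisfied.
10) m = 8 > 6, so we need f ≤ 4; f = 4 ≤ 4 — satisfied.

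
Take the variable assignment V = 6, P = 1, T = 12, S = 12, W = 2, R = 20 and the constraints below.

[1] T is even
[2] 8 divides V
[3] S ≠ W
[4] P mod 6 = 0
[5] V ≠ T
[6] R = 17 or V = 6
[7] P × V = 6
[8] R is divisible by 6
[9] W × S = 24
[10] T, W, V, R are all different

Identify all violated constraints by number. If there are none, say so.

Constraints 2, 4, and 8 do not hold.

[1] T = 12 is even — holds.
[2] 6 = 8×0 + 6, so 8 does not divide 6 — does not hold.
[3] S = 12, W = 2; distinct — holds.
[4] 1 mod 6 = 1, not 0 — does not hold.
[5] V = 6, T = 12; distinct — holds.
[6] R = 20 ≠ 17, but V = 6 = 6 (second disjunct) — holds.
[7] P × V = 1 × 6 = 6 — holds.
[8] 20 = 6×3 + 2, so 6 does not divide 20 — does not hold.
[9] W × S = 2 × 12 = 24 — holds.
[10] values 12, 2, 6, 20 are pairwise distinct — holds.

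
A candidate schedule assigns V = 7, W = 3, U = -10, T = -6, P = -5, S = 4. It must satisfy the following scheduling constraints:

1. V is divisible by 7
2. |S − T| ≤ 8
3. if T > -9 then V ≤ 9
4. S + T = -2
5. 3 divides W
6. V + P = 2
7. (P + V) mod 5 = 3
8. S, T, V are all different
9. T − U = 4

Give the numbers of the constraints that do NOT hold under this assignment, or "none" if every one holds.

The assignment fails constraints 2, 7.

1. 7 / 7 = 1, so 7 divides 7 — holds.
2. |4 − (-6)| = 10; 10 > 8, exceeds bound 8 — does not hold.
3. T = -6 > -9, so we need V ≤ 9; V = 7 ≤ 9 — holds.
4. S + T = 4 + (-6) = -2 — holds.
5. 3 / 3 = 1, so 3 divides 3 — holds.
6. V + P = 7 + (-5) = 2 — holds.
7. P + V = 2; 2 mod 5 = 2, not 3 — does not hold.
8. values 4, -6, 7 are pairwise distinct — holds.
9. T − U = -6 − (-10) = 4 — holds.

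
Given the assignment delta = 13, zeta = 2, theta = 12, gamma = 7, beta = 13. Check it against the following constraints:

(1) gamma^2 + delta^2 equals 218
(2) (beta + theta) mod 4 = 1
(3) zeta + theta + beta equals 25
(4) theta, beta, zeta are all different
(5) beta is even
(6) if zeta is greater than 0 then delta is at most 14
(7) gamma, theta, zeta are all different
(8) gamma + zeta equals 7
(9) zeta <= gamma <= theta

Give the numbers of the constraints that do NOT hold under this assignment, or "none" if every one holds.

The assignment fails constraints 3, 5, and 8.

(1) gamma^2 + delta^2 = 7^2 + 13^2 = 49 + 169 = 218 — holds.
(2) beta + theta = 25; 25 mod 4 = 1 — holds.
(3) zeta + theta + beta = 2 + 12 + 13 = 27, not 25 — fails.
(4) values 12, 13, 2 are pairwise distinct — holds.
(5) beta = 13 is odd — fails.
(6) zeta = 2 > 0, so we need delta ≤ 14; delta = 13 ≤ 14 — holds.
(7) values 7, 12, 2 are pairwise distinct — holds.
(8) gamma + zeta = 7 + 2 = 9, not 7 — fails.
(9) values 2 <= 7 <= 12 — holds.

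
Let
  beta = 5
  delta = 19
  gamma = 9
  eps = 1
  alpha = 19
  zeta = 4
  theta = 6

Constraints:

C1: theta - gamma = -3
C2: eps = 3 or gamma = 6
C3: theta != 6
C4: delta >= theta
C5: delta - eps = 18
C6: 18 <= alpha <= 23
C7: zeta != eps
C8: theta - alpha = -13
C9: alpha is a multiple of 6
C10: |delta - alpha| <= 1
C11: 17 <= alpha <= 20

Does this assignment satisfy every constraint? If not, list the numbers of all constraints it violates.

C1: theta - gamma = 6 - 9 = -3 — holds.
C2: eps = 1 ≠ 3 and gamma = 9 ≠ 6; both disjuncts false — does not hold.
C3: theta = 6, but 6 is required to differ — does not hold.
C4: delta = 19, theta = 6; 19 ≥ 6 — holds.
C5: delta - eps = 19 - 1 = 18 — holds.
C6: alpha = 19 lies in [18, 23] — holds.
C7: zeta = 4, eps = 1; distinct — holds.
C8: theta - alpha = 6 - 19 = -13 — holds.
C9: 19 = 6*3 + 1, so 6 does not divide 19 — does not hold.
C10: |19 - 19| = 0; 0 ≤ 1 — holds.
C11: alpha = 19 lies in [17, 20] — holds.

Constraints 2, 3, and 9 do not hold.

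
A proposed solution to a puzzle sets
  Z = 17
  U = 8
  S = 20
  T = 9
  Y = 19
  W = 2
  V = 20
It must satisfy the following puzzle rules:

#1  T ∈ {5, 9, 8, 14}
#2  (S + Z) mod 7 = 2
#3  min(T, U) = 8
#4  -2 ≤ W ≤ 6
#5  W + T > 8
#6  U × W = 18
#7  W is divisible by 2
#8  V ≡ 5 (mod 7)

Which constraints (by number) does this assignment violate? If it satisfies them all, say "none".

#1 T = 9 is in {5, 9, 8, 14}  ✔
#2 S + Z = 37; 37 mod 7 = 2  ✔
#3 min(9, 8) = 8  ✔
#4 W = 2 lies in [-2, 6]  ✔
#5 W + T = 2 + 9 = 11; 11 > 8  ✔
#6 U × W = 8 × 2 = 16, not 18  ✘
#7 2 / 2 = 1, so 2 divides 2  ✔
#8 20 mod 7 = 6, not 5  ✘

The assignment fails constraints 6, 8.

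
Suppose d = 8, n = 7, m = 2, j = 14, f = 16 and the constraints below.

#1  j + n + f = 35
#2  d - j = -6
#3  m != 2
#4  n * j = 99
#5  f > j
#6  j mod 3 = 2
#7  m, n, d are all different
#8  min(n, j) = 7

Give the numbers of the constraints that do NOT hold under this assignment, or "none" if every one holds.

Violated: 1, 3, and 4.

#1 j + n + f = 14 + 7 + 16 = 37, not 35  no
#2 d - j = 8 - 14 = -6  yes
#3 m = 2, but 2 is required to differ  no
#4 n * j = 7 * 14 = 98, not 99  no
#5 f = 16, j = 14; 16 > 14  yes
#6 14 mod 3 = 2  yes
#7 values 2, 7, 8 are pairwise distinct  yes
#8 min(7, 14) = 7  yes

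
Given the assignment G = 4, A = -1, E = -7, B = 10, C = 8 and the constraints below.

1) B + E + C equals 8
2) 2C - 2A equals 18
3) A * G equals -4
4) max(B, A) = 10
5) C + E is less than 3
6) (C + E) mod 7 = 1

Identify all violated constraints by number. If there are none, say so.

1) B + E + C = 10 + (-7) + 8 = 11, not 8  ✗
2) 2C - 2A = 2(8) - 2(-1) = 18  ✓
3) A * G = -1 * 4 = -4  ✓
4) max(10, -1) = 10  ✓
5) C + E = 8 + (-7) = 1; 1 < 3  ✓
6) C + E = 1; 1 mod 7 = 1  ✓

Constraint 1 does not hold.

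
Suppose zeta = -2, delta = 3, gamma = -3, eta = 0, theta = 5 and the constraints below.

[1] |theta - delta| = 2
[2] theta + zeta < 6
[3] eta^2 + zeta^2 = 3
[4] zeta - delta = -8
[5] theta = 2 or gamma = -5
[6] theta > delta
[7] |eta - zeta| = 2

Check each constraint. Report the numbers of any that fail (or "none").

[1] |5 - 3| = 2 — OK.
[2] theta + zeta = 5 + (-2) = 3; 3 < 6 — OK.
[3] eta^2 + zeta^2 = 0^2 + (-2)^2 = 0 + 4 = 4, not 3 — violated.
[4] zeta - delta = -2 - 3 = -5, not -8 — violated.
[5] theta = 5 ≠ 2 and gamma = -3 ≠ -5; both disjuncts false — violated.
[6] theta = 5, delta = 3; 5 > 3 — OK.
[7] |0 - (-2)| = 2 — OK.

Constraints 3, 4, 5 do not hold.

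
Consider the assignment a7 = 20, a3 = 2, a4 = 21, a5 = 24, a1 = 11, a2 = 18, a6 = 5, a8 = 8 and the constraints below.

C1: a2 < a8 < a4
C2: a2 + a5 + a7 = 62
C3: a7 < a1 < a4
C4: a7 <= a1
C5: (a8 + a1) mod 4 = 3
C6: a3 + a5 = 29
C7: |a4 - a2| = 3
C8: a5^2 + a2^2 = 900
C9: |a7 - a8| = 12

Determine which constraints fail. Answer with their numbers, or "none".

C1: values 18, 8, 21; a2 = 18 is not < a8 = 8  ✗
C2: a2 + a5 + a7 = 18 + 24 + 20 = 62  ✓
C3: values 20, 11, 21; a7 = 20 is not < a1 = 11  ✗
C4: a7 = 20, a1 = 11; 20 > 11 (want ≤)  ✗
C5: a8 + a1 = 19; 19 mod 4 = 3  ✓
C6: a3 + a5 = 2 + 24 = 26, not 29  ✗
C7: |21 - 18| = 3  ✓
C8: a5^2 + a2^2 = 24^2 + 18^2 = 576 + 324 = 900  ✓
C9: |20 - 8| = 12  ✓

Constraints 1, 3, 4, 6 are violated.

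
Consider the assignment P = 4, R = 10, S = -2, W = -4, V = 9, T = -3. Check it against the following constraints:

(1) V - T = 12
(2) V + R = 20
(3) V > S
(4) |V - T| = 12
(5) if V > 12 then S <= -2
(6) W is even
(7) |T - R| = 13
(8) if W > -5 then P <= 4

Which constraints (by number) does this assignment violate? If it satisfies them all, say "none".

(1) V - T = 9 - (-3) = 12  true
(2) V + R = 9 + 10 = 19, not 20  false
(3) V = 9, S = -2; 9 > -2  true
(4) |9 - (-3)| = 12  true
(5) V = 9, not > 12; antecedent false, conditional vacuously true  true
(6) W = -4 is even  true
(7) |-3 - 10| = 13  true
(8) W = -4 > -5, so we need P ≤ 4; P = 4 ≤ 4  true

Violated: 2.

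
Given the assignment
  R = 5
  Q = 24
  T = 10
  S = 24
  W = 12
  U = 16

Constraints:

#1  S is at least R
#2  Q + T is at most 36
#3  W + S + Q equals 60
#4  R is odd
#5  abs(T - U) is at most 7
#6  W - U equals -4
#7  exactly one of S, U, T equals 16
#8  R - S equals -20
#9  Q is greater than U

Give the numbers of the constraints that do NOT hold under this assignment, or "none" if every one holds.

#1 S = 24, R = 5; 24 ≥ 5  true
#2 Q + T = 24 + 10 = 34; 34 ≤ 36  true
#3 W + S + Q = 12 + 24 + 24 = 60  true
#4 R = 5 is odd  true
#5 abs(10 - 16) = 6; 6 ≤ 7  true
#6 W - U = 12 - 16 = -4  true
#7 S=24, U=16, T=10; 1 of them equals 16  true
#8 R - S = 5 - 24 = -19, not -20  false
#9 Q = 24, U = 16; 24 > 16  true

Violated: 8.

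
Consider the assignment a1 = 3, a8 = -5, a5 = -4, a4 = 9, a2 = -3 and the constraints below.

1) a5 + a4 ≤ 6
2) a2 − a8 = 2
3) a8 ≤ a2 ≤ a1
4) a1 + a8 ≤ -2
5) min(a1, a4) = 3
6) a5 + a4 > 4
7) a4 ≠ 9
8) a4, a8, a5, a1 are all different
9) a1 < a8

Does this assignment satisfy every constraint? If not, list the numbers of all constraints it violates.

1) a5 + a4 = -4 + 9 = 5; 5 ≤ 6  ✓
2) a2 − a8 = -3 − (-5) = 2  ✓
3) values -5 ≤ -3 ≤ 3  ✓
4) a1 + a8 = 3 + (-5) = -2; -2 ≤ -2  ✓
5) min(3, 9) = 3  ✓
6) a5 + a4 = -4 + 9 = 5; 5 > 4  ✓
7) a4 = 9, but 9 is required to differ  ✗
8) values 9, -5, -4, 3 are pairwise distinct  ✓
9) a1 = 3, a8 = -5; 3 ≥ -5 (want <)  ✗

No — constraints 7 and 9 are not satisfied.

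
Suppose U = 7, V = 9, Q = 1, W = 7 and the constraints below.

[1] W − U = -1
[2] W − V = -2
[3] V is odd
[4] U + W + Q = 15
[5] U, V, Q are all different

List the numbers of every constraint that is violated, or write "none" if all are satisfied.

[1] W − U = 7 − 7 = 0, not -1 — does not hold.
[2] W − V = 7 − 9 = -2 — holds.
[3] V = 9 is odd — holds.
[4] U + W + Q = 7 + 7 + 1 = 15 — holds.
[5] values 7, 9, 1 are pairwise distinct — holds.

Violated: 1.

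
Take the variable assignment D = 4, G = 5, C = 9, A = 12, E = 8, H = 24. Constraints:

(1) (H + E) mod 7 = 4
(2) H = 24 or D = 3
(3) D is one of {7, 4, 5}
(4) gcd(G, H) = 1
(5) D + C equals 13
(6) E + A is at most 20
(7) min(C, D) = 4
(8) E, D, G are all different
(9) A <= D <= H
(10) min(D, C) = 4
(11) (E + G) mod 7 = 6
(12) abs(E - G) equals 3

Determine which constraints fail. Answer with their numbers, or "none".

(1) H + E = 32; 32 mod 7 = 4  OK
(2) H = 24 = 24 (first disjunct)  OK
(3) D = 4 is in {7, 4, 5}  OK
(4) gcd(5, 24) = 1  OK
(5) D + C = 4 + 9 = 13  OK
(6) E + A = 8 + 12 = 20; 20 ≤ 20  OK
(7) min(9, 4) = 4  OK
(8) values 8, 4, 5 are pairwise distinct  OK
(9) values 12, 4, 24; A = 12 is not <= D = 4  FAIL
(10) min(4, 9) = 4  OK
(11) E + G = 13; 13 mod 7 = 6  OK
(12) abs(8 - 5) = 3  OK

No — constraint 9 is not satisfied.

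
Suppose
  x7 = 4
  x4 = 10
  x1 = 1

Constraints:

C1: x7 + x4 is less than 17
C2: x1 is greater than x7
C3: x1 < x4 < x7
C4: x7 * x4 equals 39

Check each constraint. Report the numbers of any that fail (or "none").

C1: x7 + x4 = 4 + 10 = 14; 14 < 17 — satisfied.
C2: x1 = 1, x7 = 4; 1 ≤ 4 (want >) — violated.
C3: values 1, 10, 4; x4 = 10 is not < x7 = 4 — violated.
C4: x7 * x4 = 4 * 10 = 40, not 39 — violated.

Constraints 2, 3, and 4 are violated.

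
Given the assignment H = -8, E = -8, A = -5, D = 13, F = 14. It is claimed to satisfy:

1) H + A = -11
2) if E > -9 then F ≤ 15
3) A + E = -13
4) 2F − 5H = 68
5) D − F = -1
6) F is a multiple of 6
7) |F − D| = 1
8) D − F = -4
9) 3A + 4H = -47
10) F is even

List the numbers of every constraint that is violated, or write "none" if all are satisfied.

No — constraints 1, 6, and 8 are not satisfied.

1) H + A = -8 + (-5) = -13, not -11  false
2) E = -8 > -9, so we need F ≤ 15; F = 14 ≤ 15  true
3) A + E = -5 + (-8) = -13  true
4) 2F − 5H = 2(14) − 5(-8) = 68  true
5) D − F = 13 − 14 = -1  true
6) 14 = 6×2 + 2, so 6 does not divide 14  false
7) |14 − 13| = 1  true
8) D − F = 13 − 14 = -1, not -4  false
9) 3A + 4H = 3(-5) + 4(-8) = -47  true
10) F = 14 is even  true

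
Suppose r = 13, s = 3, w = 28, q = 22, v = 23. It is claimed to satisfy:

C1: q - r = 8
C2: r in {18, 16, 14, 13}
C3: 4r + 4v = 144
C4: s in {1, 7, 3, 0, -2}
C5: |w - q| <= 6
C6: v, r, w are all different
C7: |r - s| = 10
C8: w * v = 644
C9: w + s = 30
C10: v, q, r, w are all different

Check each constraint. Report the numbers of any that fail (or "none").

C1: q - r = 22 - 13 = 9, not 8  ✘
C2: r = 13 is in {18, 16, 14, 13}  ✔
C3: 4r + 4v = 4(13) + 4(23) = 144  ✔
C4: s = 3 is in {1, 7, 3, 0, -2}  ✔
C5: |28 - 22| = 6; 6 ≤ 6  ✔
C6: values 23, 13, 28 are pairwise distinct  ✔
C7: |13 - 3| = 10  ✔
C8: w * v = 28 * 23 = 644  ✔
C9: w + s = 28 + 3 = 31, not 30  ✘
C10: values 23, 22, 13, 28 are pairwise distinct  ✔

Constraints 1 and 9 are violated.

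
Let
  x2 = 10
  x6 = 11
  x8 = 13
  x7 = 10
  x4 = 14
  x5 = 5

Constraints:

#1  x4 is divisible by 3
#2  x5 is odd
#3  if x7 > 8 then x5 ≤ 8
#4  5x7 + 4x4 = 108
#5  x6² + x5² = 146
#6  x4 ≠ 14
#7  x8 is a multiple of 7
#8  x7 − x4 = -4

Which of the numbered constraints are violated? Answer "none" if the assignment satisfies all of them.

#1 14 = 3×4 + 2, so 3 does not divide 14 — does not hold.
#2 x5 = 5 is odd — holds.
#3 x7 = 10 > 8, so we need x5 ≤ 8; x5 = 5 ≤ 8 — holds.
#4 5x7 + 4x4 = 5(10) + 4(14) = 106, not 108 — does not hold.
#5 x6² + x5² = 11² + 5² = 121 + 25 = 146 — holds.
#6 x4 = 14, but 14 is required to differ — does not hold.
#7 13 = 7×1 + 6, so 7 does not divide 13 — does not hold.
#8 x7 − x4 = 10 − 14 = -4 — holds.

Constraints 1, 4, 6, and 7 do not hold.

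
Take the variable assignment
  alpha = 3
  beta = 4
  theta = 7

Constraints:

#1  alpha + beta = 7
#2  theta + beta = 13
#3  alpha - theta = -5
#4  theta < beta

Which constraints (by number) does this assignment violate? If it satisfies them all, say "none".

#1 alpha + beta = 3 + 4 = 7 — holds.
#2 theta + beta = 7 + 4 = 11, not 13 — fails.
#3 alpha - theta = 3 - 7 = -4, not -5 — fails.
#4 theta = 7, beta = 4; 7 ≥ 4 (want <) — fails.

No — constraints 2, 3, 4 are not satisfied.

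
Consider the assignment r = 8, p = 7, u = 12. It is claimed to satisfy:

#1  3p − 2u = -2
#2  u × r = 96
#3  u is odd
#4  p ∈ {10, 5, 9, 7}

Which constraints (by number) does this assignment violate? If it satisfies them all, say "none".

No — constraints 1 and 3 are not satisfied.

#1 3p − 2u = 3(7) − 2(12) = -3, not -2  no
#2 u × r = 12 × 8 = 96  yes
#3 u = 12 is even  no
#4 p = 7 is in {10, 5, 9, 7}  yes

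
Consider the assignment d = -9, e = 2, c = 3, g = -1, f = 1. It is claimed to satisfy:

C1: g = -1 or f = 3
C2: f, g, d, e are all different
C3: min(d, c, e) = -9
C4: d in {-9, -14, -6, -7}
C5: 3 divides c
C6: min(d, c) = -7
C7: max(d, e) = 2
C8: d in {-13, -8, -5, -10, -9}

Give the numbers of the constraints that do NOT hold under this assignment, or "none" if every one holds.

C1: g = -1 = -1 (first disjunct)  ✔
C2: values 1, -1, -9, 2 are pairwise distinct  ✔
C3: min(-9, 3, 2) = -9  ✔
C4: d = -9 is in {-9, -14, -6, -7}  ✔
C5: 3 / 3 = 1, so 3 divides 3  ✔
C6: min(-9, 3) = -9, not -7  ✘
C7: max(-9, 2) = 2  ✔
C8: d = -9 is in {-13, -8, -5, -10, -9}  ✔

Constraint 6 does not hold.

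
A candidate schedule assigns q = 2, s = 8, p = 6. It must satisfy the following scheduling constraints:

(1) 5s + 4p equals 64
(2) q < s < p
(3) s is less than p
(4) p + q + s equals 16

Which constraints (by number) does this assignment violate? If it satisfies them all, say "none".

(1) 5s + 4p = 5(8) + 4(6) = 64 — holds.
(2) values 2, 8, 6; s = 8 is not < p = 6 — does not hold.
(3) s = 8, p = 6; 8 ≥ 6 (want <) — does not hold.
(4) p + q + s = 6 + 2 + 8 = 16 — holds.

Violated: 2 and 3.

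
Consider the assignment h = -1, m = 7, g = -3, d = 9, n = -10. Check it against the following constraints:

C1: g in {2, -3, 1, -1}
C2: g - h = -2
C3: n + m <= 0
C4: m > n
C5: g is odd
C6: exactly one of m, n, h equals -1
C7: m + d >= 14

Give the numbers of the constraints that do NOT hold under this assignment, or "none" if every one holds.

C1: g = -3 is in {2, -3, 1, -1}  true
C2: g - h = -3 - (-1) = -2  true
C3: n + m = -10 + 7 = -3; -3 ≤ 0  true
C4: m = 7, n = -10; 7 > -10  true
C5: g = -3 is odd  true
C6: m=7, n=-10, h=-1; 1 of them equals -1  true
C7: m + d = 7 + 9 = 16; 16 ≥ 14  true

Yes — all constraints hold.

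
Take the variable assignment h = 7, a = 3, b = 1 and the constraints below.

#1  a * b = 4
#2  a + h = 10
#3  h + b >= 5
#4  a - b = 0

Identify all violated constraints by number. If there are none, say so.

#1 a * b = 3 * 1 = 3, not 4 — violated.
#2 a + h = 3 + 7 = 10 — satisfied.
#3 h + b = 7 + 1 = 8; 8 ≥ 5 — satisfied.
#4 a - b = 3 - 1 = 2, not 0 — violated.

No — constraints 1 and 4 are not satisfied.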